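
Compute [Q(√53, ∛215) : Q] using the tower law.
[Q(√53, ∛215) : Q] = 6

Let L = Q(√53, ∛215). Since Q(√53) ⊂ L and [Q(√53):Q] = 2, the tower law gives 2 | [L:Q]. Likewise Q(∛215) ⊂ L with [Q(∛215):Q] = 3 (because 215 is not a perfect cube), so 3 | [L:Q]. As gcd(2,3) = 1, [L:Q] is divisible by 6. Conversely L is generated over Q by √53 and ∛215, so [L:Q] ≤ 2·3 = 6. Therefore [Q(√53, ∛215) : Q] = 6.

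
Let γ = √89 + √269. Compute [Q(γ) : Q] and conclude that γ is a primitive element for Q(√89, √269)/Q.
[Q(γ) : Q] = 4 (equivalently, Q(γ) = Q(√89, √269))

Obviously Q(γ) ⊆ Q(√89, √269), and [Q(√89, √269):Q] = 4 (since 89, 269 are distinct squarefree integers > 1 with 23941 not a perfect square). To show equality we compute the minimal polynomial of γ. From γ = √89 + √269: γ^2 = 89 + 2√(23941) + 269 = 358 + 2√(23941), so γ^2 - 358 = 2√(23941); squaring, (γ^2 - 358)^2 = 4·23941, i.e. γ^4 - 716γ^2 + 128164 - 95764 = 0, i.e. γ^4 - 716γ^2 + 32400 = 0. So γ is a root of x^4 - 716x^2 + 32400. This polynomial is irreducible over Q: it has no rational root (each ±√89 ± √269 is irrational), and any factorization into two quadratics over Q would force √(23941) ∈ Q (pairing opposite roots) or √89, √269 ∈ Q (other pairings), all impossible. Hence [Q(γ):Q] = 4 = [Q(√89, √269):Q], so Q(γ) = Q(√89, √269).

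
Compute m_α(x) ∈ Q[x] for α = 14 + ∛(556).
m_α(x) = x^3 - 42x^2 + 588x - 3300

Set β = α - 14 = ∛(556), so β^3 = 556. Then (α - 14)^3 - 556 = 0, i.e. α is a root of g(x) = (x - 14)^3 - 556 = x^3 - 42x^2 + 588x - 3300. Since g(x) = h(x - 14) where h(x) = x^3 - 556, and h is irreducible over Q (because 556 is not a perfect cube, so h has no rational root, and a monic cubic with no rational root is irreducible), g is also irreducible (irreducibility is preserved under the substitution x → x - 14). Hence m_α(x) = x^3 - 42x^2 + 588x - 3300.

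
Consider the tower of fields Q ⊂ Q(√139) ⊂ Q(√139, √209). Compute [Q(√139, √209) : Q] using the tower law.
[Q(√139, √209) : Q] = 4

[Q(√139):Q] = 2 (min poly x^2 - 139, irreducible since 139 is squarefree > 1). For the top step, suppose √209 ∈ Q(√139), say √209 = c + d√139 with c, d ∈ Q. Squaring: 209 = c^2 + 139d^2 + 2cd√139. Since √139 ∉ Q this forces 2cd = 0. If d = 0 then √209 = c ∈ Q, contradicting 209 squarefree > 1. If c = 0 then 209 = 139d^2, so 139·209 = (139d)^2 is a perfect square in Q — but 139·209 = 29051 is not a perfect square (since 139 and 209 are distinct squarefree integers). Contradiction. Hence √209 ∉ Q(√139), so x^2 - 209 stays irreducible over Q(√139) and [Q(√139, √209) : Q(√139)] = 2. By the tower law, [Q(√139, √209) : Q] = 2 · 2 = 4.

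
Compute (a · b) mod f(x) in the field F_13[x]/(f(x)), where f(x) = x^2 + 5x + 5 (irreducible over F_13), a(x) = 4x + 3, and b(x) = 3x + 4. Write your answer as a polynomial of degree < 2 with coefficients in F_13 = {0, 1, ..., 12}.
a · b ≡ 4x + 4 (mod f(x))

Multiply in F_13[x]: a(x)·b(x) = (4x + 3)·(3x + 4) = 12x^2 + 12x + 12. This has degree ≥ 2, so divide by f(x) over F_13: 12x^2 + 12x + 12 = (12)·(x^2 + 5x + 5) + (4x + 4). Hence a·b ≡ 4x + 4 (mod f). (F_13[x]/(f) is a field with 13^2 = 169 elements since f is irreducible of degree 2.)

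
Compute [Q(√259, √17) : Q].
[Q(√259, √17) : Q] = 4

[Q(√259):Q] = 2 (min poly x^2 - 259, irreducible since 259 is squarefree > 1). For the top step, suppose √17 ∈ Q(√259), say √17 = c + d√259 with c, d ∈ Q. Squaring: 17 = c^2 + 259d^2 + 2cd√259. Since √259 ∉ Q this forces 2cd = 0. If d = 0 then √17 = c ∈ Q, contradicting 17 squarefree > 1. If c = 0 then 17 = 259d^2, so 259·17 = (259d)^2 is a perfect square in Q — but 259·17 = 4403 is not a perfect square (since 259 and 17 are distinct squarefree integers). Contradiction. Hence √17 ∉ Q(√259), so x^2 - 17 stays irreducible over Q(√259) and [Q(√259, √17) : Q(√259)] = 2. By the tower law, [Q(√259, √17) : Q] = 2 · 2 = 4.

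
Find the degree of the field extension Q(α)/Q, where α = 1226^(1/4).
[Q(α):Q] = 4

α is a root of x^4 - 1226. By Eisenstein's criterion at the prime p = 2 (which divides the constant term 1226 but p^2 = 4 does not, since 1226 is squarefree), x^4 - 1226 is irreducible over Q. Hence [Q(α):Q] = 4.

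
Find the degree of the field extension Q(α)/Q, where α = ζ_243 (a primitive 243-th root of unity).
[Q(α):Q] = 162

The minimal polynomial of ζ_243 over Q is the 243-th cyclotomic polynomial Φ_243(x), which is irreducible over Q and has degree φ(243) = 162. Hence [Q(α):Q] = φ(243) = 162.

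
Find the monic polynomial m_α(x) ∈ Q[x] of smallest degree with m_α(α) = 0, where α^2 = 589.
m_α(x) = x^2 - 589

α satisfies α^2 - 589 = 0, so x^2 - 589 annihilates α. Since d = 589 is squarefree and ≠ 1, it is not a perfect square in Q, so x^2 - 589 has no rational root and is therefore irreducible over Q (a degree-2 polynomial over a field is irreducible iff it has no root). Hence m_α(x) = x^2 - 589.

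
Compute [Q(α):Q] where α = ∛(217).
[Q(α):Q] = 3

The minimal polynomial of α is x^3 - 217, irreducible over Q since 217 is not a perfect cube (so x^3 - 217 has no rational root). Hence [Q(α):Q] = deg(m_α) = 3.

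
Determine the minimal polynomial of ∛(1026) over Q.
m_α(x) = x^3 - 1026

α satisfies α^3 = 1026, so x^3 - 1026 annihilates α. By the rational root test, a rational root p/q (in lowest terms) of x^3 - 1026 would satisfy p^3 = 1026 q^3, forcing q = 1 and p^3 = 1026; but 1026 is not a perfect cube, contradiction. A monic cubic over Q with no rational root is irreducible (any nontrivial factorization would include a linear factor). Hence x^3 - 1026 is the minimal polynomial of α, and in particular [Q(α):Q] = 3.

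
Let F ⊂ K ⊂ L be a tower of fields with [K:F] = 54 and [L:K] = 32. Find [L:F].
[L:F] = 1728

The tower law says that for any tower of field extensions F ⊂ K ⊂ L with finite degrees, [L:F] = [L:K] · [K:F]. Here this gives [L:F] = 32 · 54 = 1728.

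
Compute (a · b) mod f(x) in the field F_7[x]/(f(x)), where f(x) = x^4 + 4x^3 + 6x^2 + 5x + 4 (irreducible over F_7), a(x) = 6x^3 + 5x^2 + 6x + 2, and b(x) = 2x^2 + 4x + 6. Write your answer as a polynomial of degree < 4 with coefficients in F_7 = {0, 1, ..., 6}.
a · b ≡ 3x^3 + 5x^2 + 3x + 5 (mod f(x))

Multiply in F_7[x]: a(x)·b(x) = (6x^3 + 5x^2 + 6x + 2)·(2x^2 + 4x + 6) = 5x^5 + 6x^4 + 5x^3 + 2x^2 + 2x + 5. This has degree ≥ 4, so divide by f(x) over F_7: 5x^5 + 6x^4 + 5x^3 + 2x^2 + 2x + 5 = (5x)·(x^4 + 4x^3 + 6x^2 + 5x + 4) + (3x^3 + 5x^2 + 3x + 5). Hence a·b ≡ 3x^3 + 5x^2 + 3x + 5 (mod f). (F_7[x]/(f) is a field with 7^4 = 2401 elements since f is irreducible of degree 4.)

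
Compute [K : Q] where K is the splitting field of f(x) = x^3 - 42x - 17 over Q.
[K : Q] = 6

By the rational root test, any rational root of the monic integer polynomial f(x) = x^3 - 42x - 17 must be an integer dividing the constant term -17, i.e. one of ±{1, 17}. Evaluating: f(1) = -58, f(-1) = 24, f(17) = 4182, f(-17) = -4216; none is 0, so f has no rational root and is therefore irreducible over Q (a cubic with no linear factor over a field is irreducible). For an irreducible cubic, the Galois group is A_3 or S_3 according as the discriminant disc(f) = -4a^3 - 27b^2 = -4·(-42)^3 - 27·(-17)^2 = 288549 is or is not a square in Q. Here disc(f) = 288549 is not a perfect square in Q, so the Galois group of f over Q is not contained in A_3 and must be all of S_3. The splitting field has degree |S_3| = 6 over Q, so [K : Q] = 6.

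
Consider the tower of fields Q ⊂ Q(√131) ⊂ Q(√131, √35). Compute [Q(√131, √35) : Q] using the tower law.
[Q(√131, √35) : Q] = 4

[Q(√131):Q] = 2 (min poly x^2 - 131, irreducible since 131 is squarefree > 1). For the top step, suppose √35 ∈ Q(√131), say √35 = c + d√131 with c, d ∈ Q. Squaring: 35 = c^2 + 131d^2 + 2cd√131. Since √131 ∉ Q this forces 2cd = 0. If d = 0 then √35 = c ∈ Q, contradicting 35 squarefree > 1. If c = 0 then 35 = 131d^2, so 131·35 = (131d)^2 is a perfect square in Q — but 131·35 = 4585 is not a perfect square (since 131 and 35 are distinct squarefree integers). Contradiction. Hence √35 ∉ Q(√131), so x^2 - 35 stays irreducible over Q(√131) and [Q(√131, √35) : Q(√131)] = 2. By the tower law, [Q(√131, √35) : Q] = 2 · 2 = 4.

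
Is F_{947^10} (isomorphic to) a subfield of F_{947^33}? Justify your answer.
No: F_{947^10} is not a subfield of F_{947^33}

F_{p^m} embeds in F_{p^n} iff m | n. Here 10 ∤ 33 (since 33 = 3·10 + 3 with remainder 3 ≠ 0), so F_{947^10} is not a subfield of F_{947^33}. Equivalently: if it were, the tower law would give 10 = [F_{947^10}:F_947] dividing [F_{947^33}:F_947] = 33, contradiction.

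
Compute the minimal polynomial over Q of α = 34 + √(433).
m_α(x) = x^2 - 68x + 723

From α - 34 = √(433), squaring gives (α - 34)^2 = 433, i.e. α^2 - 68α + 1156 = 433, so α^2 - 68α + 723 = 0. The discriminant of x^2 - 68x + 723 is (-68)^2 - 4·(723) = 4624 - 2892 = 1732, and 4·(433) is not a perfect square in Q since 433 is squarefree and ≠ 1. Hence x^2 - 68x + 723 is irreducible over Q and is the minimal polynomial of α.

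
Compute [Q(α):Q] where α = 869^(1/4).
[Q(α):Q] = 4

α is a root of x^4 - 869. By Eisenstein's criterion at the prime p = 11 (which divides the constant term 869 but p^2 = 121 does not, since 869 is squarefree), x^4 - 869 is irreducible over Q. Hence [Q(α):Q] = 4.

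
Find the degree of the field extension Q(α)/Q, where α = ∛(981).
[Q(α):Q] = 3

The minimal polynomial of α is x^3 - 981, irreducible over Q since 981 is not a perfect cube (so x^3 - 981 has no rational root). Hence [Q(α):Q] = deg(m_α) = 3.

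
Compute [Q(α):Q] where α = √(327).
[Q(α):Q] = 2

[Q(α):Q] equals the degree of the minimal polynomial of α. Here α^2 = 327 and x^2 - 327 is irreducible (d = 327 is squarefree, ≠ 1, hence not a square), so deg(m_α) = 2. Thus [Q(α):Q] = 2.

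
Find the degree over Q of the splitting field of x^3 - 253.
[K : Q] = 6

The roots of x^3 - 253 are ∛253, ω∛253, ω^2∛253 where ω = e^(2πi/3) is a primitive cube root of unity, so K = Q(∛253, ω). Now [Q(∛253):Q] = 3 (since 253 is not a perfect cube, x^3 - 253 is irreducible) and [Q(ω):Q] = 2. Both 2 and 3 divide [K:Q], and [K:Q] ≤ 3·2 = 6, so [K:Q] = 6. (Equivalently: Q(∛253) ⊂ R but ω ∉ R, so [K : Q(∛253)] = 2.)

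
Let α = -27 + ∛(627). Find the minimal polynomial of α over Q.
m_α(x) = x^3 + 81x^2 + 2187x + 19056

Set β = α + 27 = ∛(627), so β^3 = 627. Then (α + 27)^3 - 627 = 0, i.e. α is a root of g(x) = (x + 27)^3 - 627 = x^3 + 81x^2 + 2187x + 19056. Since g(x) = h(x + 27) where h(x) = x^3 - 627, and h is irreducible over Q (because 627 is not a perfect cube, so h has no rational root, and a monic cubic with no rational root is irreducible), g is also irreducible (irreducibility is preserved under the substitution x → x + 27). Hence m_α(x) = x^3 + 81x^2 + 2187x + 19056.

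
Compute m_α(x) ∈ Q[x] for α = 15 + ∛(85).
m_α(x) = x^3 - 45x^2 + 675x - 3460

Set β = α - 15 = ∛(85), so β^3 = 85. Then (α - 15)^3 - 85 = 0, i.e. α is a root of g(x) = (x - 15)^3 - 85 = x^3 - 45x^2 + 675x - 3460. Since g(x) = h(x - 15) where h(x) = x^3 - 85, and h is irreducible over Q (because 85 is not a perfect cube, so h has no rational root, and a monic cubic with no rational root is irreducible), g is also irreducible (irreducibility is preserved under the substitution x → x - 15). Hence m_α(x) = x^3 - 45x^2 + 675x - 3460.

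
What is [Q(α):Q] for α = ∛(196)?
[Q(α):Q] = 3

The minimal polynomial of α is x^3 - 196, irreducible over Q since 196 is not a perfect cube (so x^3 - 196 has no rational root). Hence [Q(α):Q] = deg(m_α) = 3.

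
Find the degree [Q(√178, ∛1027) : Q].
[Q(√178, ∛1027) : Q] = 6

Let L = Q(√178, ∛1027). Since Q(√178) ⊂ L and [Q(√178):Q] = 2, the tower law gives 2 | [L:Q]. Likewise Q(∛1027) ⊂ L with [Q(∛1027):Q] = 3 (because 1027 is not a perfect cube), so 3 | [L:Q]. As gcd(2,3) = 1, [L:Q] is divisible by 6. Conversely L is generated over Q by √178 and ∛1027, so [L:Q] ≤ 2·3 = 6. Therefore [Q(√178, ∛1027) : Q] = 6.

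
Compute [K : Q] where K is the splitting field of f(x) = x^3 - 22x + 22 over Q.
[K : Q] = 6

By the rational root test, any rational root of the monic integer polynomial f(x) = x^3 - 22x + 22 must be an integer dividing the constant term 22, i.e. one of ±{1, 2, 11, 22}. Evaluating: f(1) = 1, f(-1) = 43, f(2) = -14, f(-2) = 58, f(11) = 1111, f(-11) = -1067, f(22) = 10186, f(-22) = -10142; none is 0, so f has no rational root and is therefore irreducible over Q (a cubic with no linear factor over a field is irreducible). For an irreducible cubic, the Galois group is A_3 or S_3 according as the discriminant disc(f) = -4a^3 - 27b^2 = -4·(-22)^3 - 27·(22)^2 = 29524 is or is not a square in Q. Here disc(f) = 29524 is not a perfect square in Q, so the Galois group of f over Q is not contained in A_3 and must be all of S_3. The splitting field has degree |S_3| = 6 over Q, so [K : Q] = 6.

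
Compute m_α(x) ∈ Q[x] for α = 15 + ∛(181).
m_α(x) = x^3 - 45x^2 + 675x - 3556

Set β = α - 15 = ∛(181), so β^3 = 181. Then (α - 15)^3 - 181 = 0, i.e. α is a root of g(x) = (x - 15)^3 - 181 = x^3 - 45x^2 + 675x - 3556. Since g(x) = h(x - 15) where h(x) = x^3 - 181, and h is irreducible over Q (because 181 is not a perfect cube, so h has no rational root, and a monic cubic with no rational root is irreducible), g is also irreducible (irreducibility is preserved under the substitution x → x - 15). Hence m_α(x) = x^3 - 45x^2 + 675x - 3556.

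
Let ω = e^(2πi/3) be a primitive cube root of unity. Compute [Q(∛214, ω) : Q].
[Q(∛214, ω) : Q] = 6

[Q(∛214):Q] = 3 (min poly x^3 - 214, irreducible since 214 is not a perfect cube). [Q(ω):Q] = 2 (min poly x^2 + x + 1). Since Q(∛214) ⊂ R and ω ∉ R, we have ω ∉ Q(∛214), so x^2 + x + 1 remains irreducible over Q(∛214) and [Q(∛214, ω) : Q(∛214)] = 2. By the tower law, [Q(∛214, ω) : Q] = 3 · 2 = 6. (In fact Q(∛214, ω) is the splitting field of x^3 - 214 over Q.)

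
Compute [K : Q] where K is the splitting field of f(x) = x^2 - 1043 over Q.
[K : Q] = 2

f(x) = x^2 - 1043 factors as (x - √1043)(x + √1043). The splitting field is K = Q(√1043). Since 1043 is squarefree and > 1, it is not a perfect square, so x^2 - 1043 is irreducible over Q and [Q(√1043) : Q] = 2. Hence [K : Q] = 2.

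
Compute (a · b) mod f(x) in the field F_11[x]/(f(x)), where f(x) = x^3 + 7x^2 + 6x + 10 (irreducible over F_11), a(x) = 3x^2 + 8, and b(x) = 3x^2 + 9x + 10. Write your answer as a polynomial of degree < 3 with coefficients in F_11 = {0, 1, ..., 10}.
a · b ≡ 10x^2 (mod f(x))

Multiply in F_11[x]: a(x)·b(x) = (3x^2 + 8)·(3x^2 + 9x + 10) = 9x^4 + 5x^3 + 10x^2 + 6x + 3. This has degree ≥ 3, so divide by f(x) over F_11: 9x^4 + 5x^3 + 10x^2 + 6x + 3 = (9x + 8)·(x^3 + 7x^2 + 6x + 10) + (10x^2). Hence a·b ≡ 10x^2 (mod f). (F_11[x]/(f) is a field with 11^3 = 1331 elements since f is irreducible of degree 3.)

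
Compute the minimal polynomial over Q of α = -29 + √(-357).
m_α(x) = x^2 + 58x + 1198

From α + 29 = √(-357), squaring gives (α + 29)^2 = -357, i.e. α^2 + 58α + 841 = -357, so α^2 + 58α + 1198 = 0. The discriminant of x^2 + 58x + 1198 is (58)^2 - 4·(1198) = 3364 - 4792 = -1428, and 4·(-357) is not a perfect square in Q since -357 is squarefree and ≠ 1. Hence x^2 + 58x + 1198 is irreducible over Q and is the minimal polynomial of α.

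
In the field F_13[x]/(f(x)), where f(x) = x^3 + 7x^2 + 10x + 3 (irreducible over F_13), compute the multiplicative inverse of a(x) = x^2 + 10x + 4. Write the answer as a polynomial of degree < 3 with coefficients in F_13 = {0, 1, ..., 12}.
a(x)^(-1) ≡ 4x^2 + 9x + 3 (mod f(x))

Since f is irreducible over F_13, F_13[x]/(f) is a field and a(x) ≠ 0 has an inverse. Apply the extended Euclidean algorithm to f(x) and a(x) in F_13[x]: f(x) = (x + 10)·a(x) + (10x + 2);  a(x) = (4x + 8)·(10x + 2) + (1). The last nonzero remainder is the constant 1 = gcd(f, a) in F_13. Back-substituting through the division chain expresses 1 = s(x)·a(x) + t(x)·f(x) with s(x) ≡ 4x^2 + 9x + 3 (mod f), so a(x)^(-1) ≡ s(x) = 4x^2 + 9x + 3 (mod f). Check: (x^2 + 10x + 4)·(4x^2 + 9x + 3) = 4x^4 + 10x^3 + 5x^2 + x + 12 ≡ 1 (mod x^3 + 7x^2 + 10x + 3).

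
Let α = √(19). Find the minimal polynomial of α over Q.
m_α(x) = x^2 - 19

α satisfies α^2 - 19 = 0, so x^2 - 19 annihilates α. Since d = 19 is squarefree and ≠ 1, it is not a perfect square in Q, so x^2 - 19 has no rational root and is therefore irreducible over Q (a degree-2 polynomial over a field is irreducible iff it has no root). Hence m_α(x) = x^2 - 19.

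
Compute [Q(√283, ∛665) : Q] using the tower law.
[Q(√283, ∛665) : Q] = 6

Let L = Q(√283, ∛665). Since Q(√283) ⊂ L and [Q(√283):Q] = 2, the tower law gives 2 | [L:Q]. Likewise Q(∛665) ⊂ L with [Q(∛665):Q] = 3 (because 665 is not a perfect cube), so 3 | [L:Q]. As gcd(2,3) = 1, [L:Q] is divisible by 6. Conversely L is generated over Q by √283 and ∛665, so [L:Q] ≤ 2·3 = 6. Therefore [Q(√283, ∛665) : Q] = 6.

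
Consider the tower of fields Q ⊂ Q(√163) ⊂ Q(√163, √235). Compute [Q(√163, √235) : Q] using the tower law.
[Q(√163, √235) : Q] = 4

[Q(√163):Q] = 2 (min poly x^2 - 163, irreducible since 163 is squarefree > 1). For the top step, suppose √235 ∈ Q(√163), say √235 = c + d√163 with c, d ∈ Q. Squaring: 235 = c^2 + 163d^2 + 2cd√163. Since √163 ∉ Q this forces 2cd = 0. If d = 0 then √235 = c ∈ Q, contradicting 235 squarefree > 1. If c = 0 then 235 = 163d^2, so 163·235 = (163d)^2 is a perfect square in Q — but 163·235 = 38305 is not a perfect square (since 163 and 235 are distinct squarefree integers). Contradiction. Hence √235 ∉ Q(√163), so x^2 - 235 stays irreducible over Q(√163) and [Q(√163, √235) : Q(√163)] = 2. By the tower law, [Q(√163, √235) : Q] = 2 · 2 = 4.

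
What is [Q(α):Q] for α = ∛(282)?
[Q(α):Q] = 3

The minimal polynomial of α is x^3 - 282, irreducible over Q since 282 is not a perfect cube (so x^3 - 282 has no rational root). Hence [Q(α):Q] = deg(m_α) = 3.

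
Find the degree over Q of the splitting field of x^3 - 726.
[K : Q] = 6

The roots of x^3 - 726 are ∛726, ω∛726, ω^2∛726 where ω = e^(2πi/3) is a primitive cube root of unity, so K = Q(∛726, ω). Now [Q(∛726):Q] = 3 (since 726 is not a perfect cube, x^3 - 726 is irreducible) and [Q(ω):Q] = 2. Both 2 and 3 divide [K:Q], and [K:Q] ≤ 3·2 = 6, so [K:Q] = 6. (Equivalently: Q(∛726) ⊂ R but ω ∉ R, so [K : Q(∛726)] = 2.)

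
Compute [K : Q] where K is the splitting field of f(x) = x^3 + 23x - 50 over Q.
[K : Q] = 6

By the rational root test, any rational root of the monic integer polynomial f(x) = x^3 + 23x - 50 must be an integer dividing the constant term -50, i.e. one of ±{1, 2, 5, 10, 25, 50}. Evaluating: f(1) = -26, f(-1) = -74, f(2) = 4, f(-2) = -104, f(5) = 190, f(-5) = -290, f(10) = 1180, f(-10) = -1280, f(25) = 16150, f(-25) = -16250, f(50) = 126100, f(-50) = -126200; none is 0, so f has no rational root and is therefore irreducible over Q (a cubic with no linear factor over a field is irreducible). For an irreducible cubic, the Galois group is A_3 or S_3 according as the discriminant disc(f) = -4a^3 - 27b^2 = -4·(23)^3 - 27·(-50)^2 = -116168 is or is not a square in Q. Here disc(f) = -116168 is not a perfect square in Q, so the Galois group of f over Q is not contained in A_3 and must be all of S_3. The splitting field has degree |S_3| = 6 over Q, so [K : Q] = 6.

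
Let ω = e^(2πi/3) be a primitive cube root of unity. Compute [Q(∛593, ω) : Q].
[Q(∛593, ω) : Q] = 6

[Q(∛593):Q] = 3 (min poly x^3 - 593, irreducible since 593 is not a perfect cube). [Q(ω):Q] = 2 (min poly x^2 + x + 1). Since Q(∛593) ⊂ R and ω ∉ R, we have ω ∉ Q(∛593), so x^2 + x + 1 remains irreducible over Q(∛593) and [Q(∛593, ω) : Q(∛593)] = 2. By the tower law, [Q(∛593, ω) : Q] = 3 · 2 = 6. (In fact Q(∛593, ω) is the splitting field of x^3 - 593 over Q.)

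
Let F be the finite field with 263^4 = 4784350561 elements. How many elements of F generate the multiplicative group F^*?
There are φ(4784350560) = 1150822400 primitive elements

F_q^* is cyclic of order q - 1 = 4784350560. A cyclic group of order m has exactly φ(m) generators. Here m = 4784350560 = 2^5 · 3 · 5 · 11 · 131 · 6917, so the number of primitive elements is φ(4784350560) = 1150822400.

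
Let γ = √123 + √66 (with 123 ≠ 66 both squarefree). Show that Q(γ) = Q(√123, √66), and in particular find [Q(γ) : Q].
[Q(γ) : Q] = 4 (equivalently, Q(γ) = Q(√123, √66))

Obviously Q(γ) ⊆ Q(√123, √66), and [Q(√123, √66):Q] = 4 (since 123, 66 are distinct squarefree integers > 1 with 8118 not a perfect square). To show equality we compute the minimal polynomial of γ. From γ = √123 + √66: γ^2 = 123 + 2√(8118) + 66 = 189 + 2√(8118), so γ^2 - 189 = 2√(8118); squaring, (γ^2 - 189)^2 = 4·8118, i.e. γ^4 - 378γ^2 + 35721 - 32472 = 0, i.e. γ^4 - 378γ^2 + 3249 = 0. So γ is a root of x^4 - 378x^2 + 3249. This polynomial is irreducible over Q: it has no rational root (each ±√123 ± √66 is irrational), and any factorization into two quadratics over Q would force √(8118) ∈ Q (pairing opposite roots) or √123, √66 ∈ Q (other pairings), all impossible. Hence [Q(γ):Q] = 4 = [Q(√123, √66):Q], so Q(γ) = Q(√123, √66).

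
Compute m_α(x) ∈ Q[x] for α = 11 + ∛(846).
m_α(x) = x^3 - 33x^2 + 363x - 2177

Set β = α - 11 = ∛(846), so β^3 = 846. Then (α - 11)^3 - 846 = 0, i.e. α is a root of g(x) = (x - 11)^3 - 846 = x^3 - 33x^2 + 363x - 2177. Since g(x) = h(x - 11) where h(x) = x^3 - 846, and h is irreducible over Q (because 846 is not a perfect cube, so h has no rational root, and a monic cubic with no rational root is irreducible), g is also irreducible (irreducibility is preserved under the substitution x → x - 11). Hence m_α(x) = x^3 - 33x^2 + 363x - 2177.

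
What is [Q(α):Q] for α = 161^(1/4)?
[Q(α):Q] = 4

α is a root of x^4 - 161. By Eisenstein's criterion at the prime p = 7 (which divides the constant term 161 but p^2 = 49 does not, since 161 is squarefree), x^4 - 161 is irreducible over Q. Hence [Q(α):Q] = 4.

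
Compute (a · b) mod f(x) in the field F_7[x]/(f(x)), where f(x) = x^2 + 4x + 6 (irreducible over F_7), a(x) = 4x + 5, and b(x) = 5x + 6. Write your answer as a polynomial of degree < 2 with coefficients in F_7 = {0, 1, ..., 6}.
a · b ≡ 4x + 1 (mod f(x))

Multiply in F_7[x]: a(x)·b(x) = (4x + 5)·(5x + 6) = 6x^2 + 2. This has degree ≥ 2, so divide by f(x) over F_7: 6x^2 + 2 = (6)·(x^2 + 4x + 6) + (4x + 1). Hence a·b ≡ 4x + 1 (mod f). (F_7[x]/(f) is a field with 7^2 = 49 elements since f is irreducible of degree 2.)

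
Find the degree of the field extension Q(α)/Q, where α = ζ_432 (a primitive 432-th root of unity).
[Q(α):Q] = 144

The minimal polynomial of ζ_432 over Q is the 432-th cyclotomic polynomial Φ_432(x), which is irreducible over Q and has degree φ(432) = 144. Hence [Q(α):Q] = φ(432) = 144.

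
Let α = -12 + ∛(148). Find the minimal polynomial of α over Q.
m_α(x) = x^3 + 36x^2 + 432x + 1580

Set β = α + 12 = ∛(148), so β^3 = 148. Then (α + 12)^3 - 148 = 0, i.e. α is a root of g(x) = (x + 12)^3 - 148 = x^3 + 36x^2 + 432x + 1580. Since g(x) = h(x + 12) where h(x) = x^3 - 148, and h is irreducible over Q (because 148 is not a perfect cube, so h has no rational root, and a monic cubic with no rational root is irreducible), g is also irreducible (irreducibility is preserved under the substitution x → x + 12). Hence m_α(x) = x^3 + 36x^2 + 432x + 1580.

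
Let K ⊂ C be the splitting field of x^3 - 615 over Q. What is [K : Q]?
[K : Q] = 6

The roots of x^3 - 615 are ∛615, ω∛615, ω^2∛615 where ω = e^(2πi/3) is a primitive cube root of unity, so K = Q(∛615, ω). Now [Q(∛615):Q] = 3 (since 615 is not a perfect cube, x^3 - 615 is irreducible) and [Q(ω):Q] = 2. Both 2 and 3 divide [K:Q], and [K:Q] ≤ 3·2 = 6, so [K:Q] = 6. (Equivalently: Q(∛615) ⊂ R but ω ∉ R, so [K : Q(∛615)] = 2.)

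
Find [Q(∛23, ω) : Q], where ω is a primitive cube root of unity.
[Q(∛23, ω) : Q] = 6

[Q(∛23):Q] = 3 (min poly x^3 - 23, irreducible since 23 is not a perfect cube). [Q(ω):Q] = 2 (min poly x^2 + x + 1). Since Q(∛23) ⊂ R and ω ∉ R, we have ω ∉ Q(∛23), so x^2 + x + 1 remains irreducible over Q(∛23) and [Q(∛23, ω) : Q(∛23)] = 2. By the tower law, [Q(∛23, ω) : Q] = 3 · 2 = 6. (In fact Q(∛23, ω) is the splitting field of x^3 - 23 over Q.)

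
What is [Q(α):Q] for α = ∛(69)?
[Q(α):Q] = 3

The minimal polynomial of α is x^3 - 69, irreducible over Q since 69 is not a perfect cube (so x^3 - 69 has no rational root). Hence [Q(α):Q] = deg(m_α) = 3.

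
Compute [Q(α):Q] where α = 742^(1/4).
[Q(α):Q] = 4

α is a root of x^4 - 742. By Eisenstein's criterion at the prime p = 2 (which divides the constant term 742 but p^2 = 4 does not, since 742 is squarefree), x^4 - 742 is irreducible over Q. Hence [Q(α):Q] = 4.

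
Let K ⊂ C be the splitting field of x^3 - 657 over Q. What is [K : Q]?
[K : Q] = 6

The roots of x^3 - 657 are ∛657, ω∛657, ω^2∛657 where ω = e^(2πi/3) is a primitive cube root of unity, so K = Q(∛657, ω). Now [Q(∛657):Q] = 3 (since 657 is not a perfect cube, x^3 - 657 is irreducible) and [Q(ω):Q] = 2. Both 2 and 3 divide [K:Q], and [K:Q] ≤ 3·2 = 6, so [K:Q] = 6. (Equivalently: Q(∛657) ⊂ R but ω ∉ R, so [K : Q(∛657)] = 2.)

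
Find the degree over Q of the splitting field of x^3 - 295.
[K : Q] = 6

The roots of x^3 - 295 are ∛295, ω∛295, ω^2∛295 where ω = e^(2πi/3) is a primitive cube root of unity, so K = Q(∛295, ω). Now [Q(∛295):Q] = 3 (since 295 is not a perfect cube, x^3 - 295 is irreducible) and [Q(ω):Q] = 2. Both 2 and 3 divide [K:Q], and [K:Q] ≤ 3·2 = 6, so [K:Q] = 6. (Equivalently: Q(∛295) ⊂ R but ω ∉ R, so [K : Q(∛295)] = 2.)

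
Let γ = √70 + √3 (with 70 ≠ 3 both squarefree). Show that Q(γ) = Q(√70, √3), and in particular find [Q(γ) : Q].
[Q(γ) : Q] = 4 (equivalently, Q(γ) = Q(√70, √3))

Obviously Q(γ) ⊆ Q(√70, √3), and [Q(√70, √3):Q] = 4 (since 70, 3 are distinct squarefree integers > 1 with 210 not a perfect square). To show equality we compute the minimal polynomial of γ. From γ = √70 + √3: γ^2 = 70 + 2√(210) + 3 = 73 + 2√(210), so γ^2 - 73 = 2√(210); squaring, (γ^2 - 73)^2 = 4·210, i.e. γ^4 - 146γ^2 + 5329 - 840 = 0, i.e. γ^4 - 146γ^2 + 4489 = 0. So γ is a root of x^4 - 146x^2 + 4489. This polynomial is irreducible over Q: it has no rational root (each ±√70 ± √3 is irrational), and any factorization into two quadratics over Q would force √(210) ∈ Q (pairing opposite roots) or √70, √3 ∈ Q (other pairings), all impossible. Hence [Q(γ):Q] = 4 = [Q(√70, √3):Q], so Q(γ) = Q(√70, √3).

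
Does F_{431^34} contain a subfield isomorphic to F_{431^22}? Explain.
No: F_{431^22} is not a subfield of F_{431^34}

F_{p^m} embeds in F_{p^n} iff m | n. Here 22 ∤ 34 (since 34 = 1·22 + 12 with remainder 12 ≠ 0), so F_{431^22} is not a subfield of F_{431^34}. Equivalently: if it were, the tower law would give 22 = [F_{431^22}:F_431] dividing [F_{431^34}:F_431] = 34, contradiction.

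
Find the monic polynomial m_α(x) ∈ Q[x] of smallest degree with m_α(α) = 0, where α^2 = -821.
m_α(x) = x^2 + 821

α satisfies α^2 + 821 = 0, so x^2 + 821 annihilates α. Since d = -821 is squarefree and ≠ 1, it is not a perfect square in Q, so x^2 + 821 has no rational root and is therefore irreducible over Q (a degree-2 polynomial over a field is irreducible iff it has no root). Hence m_α(x) = x^2 + 821.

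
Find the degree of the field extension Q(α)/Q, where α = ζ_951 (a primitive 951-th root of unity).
[Q(α):Q] = 632

The minimal polynomial of ζ_951 over Q is the 951-th cyclotomic polynomial Φ_951(x), which is irreducible over Q and has degree φ(951) = 632. Hence [Q(α):Q] = φ(951) = 632.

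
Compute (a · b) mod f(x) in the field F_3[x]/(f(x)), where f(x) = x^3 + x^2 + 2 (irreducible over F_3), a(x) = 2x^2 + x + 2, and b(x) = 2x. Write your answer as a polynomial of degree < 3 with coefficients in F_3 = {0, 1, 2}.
a · b ≡ x^2 + x + 1 (mod f(x))

Multiply in F_3[x]: a(x)·b(x) = (2x^2 + x + 2)·(2x) = x^3 + 2x^2 + x. This has degree ≥ 3, so divide by f(x) over F_3: x^3 + 2x^2 + x = (1)·(x^3 + x^2 + 2) + (x^2 + x + 1). Hence a·b ≡ x^2 + x + 1 (mod f). (F_3[x]/(f) is a field with 3^3 = 27 elements since f is irreducible of degree 3.)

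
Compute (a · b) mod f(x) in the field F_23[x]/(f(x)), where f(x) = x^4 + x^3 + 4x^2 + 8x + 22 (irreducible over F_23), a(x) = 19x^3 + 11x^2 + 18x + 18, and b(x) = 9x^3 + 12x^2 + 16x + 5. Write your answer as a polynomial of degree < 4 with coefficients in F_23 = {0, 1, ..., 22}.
a · b ≡ 3x^3 + 13x^2 + 9x + 9 (mod f(x))

Multiply in F_23[x]: a(x)·b(x) = (19x^3 + 11x^2 + 18x + 18)·(9x^3 + 12x^2 + 16x + 5) = 10x^6 + 5x^5 + 5x^3 + 7x^2 + 10x + 21. This has degree ≥ 4, so divide by f(x) over F_23: 10x^6 + 5x^5 + 5x^3 + 7x^2 + 10x + 21 = (10x^2 + 18x + 11)·(x^4 + x^3 + 4x^2 + 8x + 22) + (3x^3 + 13x^2 + 9x + 9). Hence a·b ≡ 3x^3 + 13x^2 + 9x + 9 (mod f). (F_23[x]/(f) is a field with 23^4 = 279841 elements since f is irreducible of degree 4.)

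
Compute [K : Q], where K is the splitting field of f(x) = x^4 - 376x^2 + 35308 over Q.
[K : Q] = 4

Solving the quadratic in x^2: x^2 = (376 ± √(376^2 - 4·35308))/2 = (376 ± √144)/2 = (376 ± 12)/2, giving x^2 = 194 or x^2 = 182. So f(x) = (x^2 - 194)(x^2 - 182) and the roots of f are ±√194, ±√182. Hence the splitting field is K = Q(√194, √182). Since 194 and 182 are distinct squarefree integers > 1, their product 35308 is not a perfect square, so √182 ∉ Q(√194). By the tower law [K:Q] = [Q(√194,√182):Q(√194)] · [Q(√194):Q] = 2 · 2 = 4.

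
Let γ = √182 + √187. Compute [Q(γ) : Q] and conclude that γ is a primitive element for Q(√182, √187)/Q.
[Q(γ) : Q] = 4 (equivalently, Q(γ) = Q(√182, √187))

Obviously Q(γ) ⊆ Q(√182, √187), and [Q(√182, √187):Q] = 4 (since 182, 187 are distinct squarefree integers > 1 with 34034 not a perfect square). To show equality we compute the minimal polynomial of γ. From γ = √182 + √187: γ^2 = 182 + 2√(34034) + 187 = 369 + 2√(34034), so γ^2 - 369 = 2√(34034); squaring, (γ^2 - 369)^2 = 4·34034, i.e. γ^4 - 738γ^2 + 136161 - 136136 = 0, i.e. γ^4 - 738γ^2 + 25 = 0. So γ is a root of x^4 - 738x^2 + 25. This polynomial is irreducible over Q: it has no rational root (each ±√182 ± √187 is irrational), and any factorization into two quadratics over Q would force √(34034) ∈ Q (pairing opposite roots) or √182, √187 ∈ Q (other pairings), all impossible. Hence [Q(γ):Q] = 4 = [Q(√182, √187):Q], so Q(γ) = Q(√182, √187).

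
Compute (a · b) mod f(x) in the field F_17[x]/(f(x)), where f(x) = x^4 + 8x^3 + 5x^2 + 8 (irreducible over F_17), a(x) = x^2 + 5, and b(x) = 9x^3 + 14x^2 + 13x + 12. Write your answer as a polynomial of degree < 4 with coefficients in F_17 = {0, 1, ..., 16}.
a · b ≡ x^3 + 15x^2 + 10x + 14 (mod f(x))

Multiply in F_17[x]: a(x)·b(x) = (x^2 + 5)·(9x^3 + 14x^2 + 13x + 12) = 9x^5 + 14x^4 + 7x^3 + 14x^2 + 14x + 9. This has degree ≥ 4, so divide by f(x) over F_17: 9x^5 + 14x^4 + 7x^3 + 14x^2 + 14x + 9 = (9x + 10)·(x^4 + 8x^3 + 5x^2 + 8) + (x^3 + 15x^2 + 10x + 14). Hence a·b ≡ x^3 + 15x^2 + 10x + 14 (mod f). (F_17[x]/(f) is a field with 17^4 = 83521 elements since f is irreducible of degree 4.)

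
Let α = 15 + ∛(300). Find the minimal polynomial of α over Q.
m_α(x) = x^3 - 45x^2 + 675x - 3675

Set β = α - 15 = ∛(300), so β^3 = 300. Then (α - 15)^3 - 300 = 0, i.e. α is a root of g(x) = (x - 15)^3 - 300 = x^3 - 45x^2 + 675x - 3675. Since g(x) = h(x - 15) where h(x) = x^3 - 300, and h is irreducible over Q (because 300 is not a perfect cube, so h has no rational root, and a monic cubic with no rational root is irreducible), g is also irreducible (irreducibility is preserved under the substitution x → x - 15). Hence m_α(x) = x^3 - 45x^2 + 675x - 3675.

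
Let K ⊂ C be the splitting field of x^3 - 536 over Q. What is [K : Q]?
[K : Q] = 6

The roots of x^3 - 536 are ∛536, ω∛536, ω^2∛536 where ω = e^(2πi/3) is a primitive cube root of unity, so K = Q(∛536, ω). Now [Q(∛536):Q] = 3 (since 536 is not a perfect cube, x^3 - 536 is irreducible) and [Q(ω):Q] = 2. Both 2 and 3 divide [K:Q], and [K:Q] ≤ 3·2 = 6, so [K:Q] = 6. (Equivalently: Q(∛536) ⊂ R but ω ∉ R, so [K : Q(∛536)] = 2.)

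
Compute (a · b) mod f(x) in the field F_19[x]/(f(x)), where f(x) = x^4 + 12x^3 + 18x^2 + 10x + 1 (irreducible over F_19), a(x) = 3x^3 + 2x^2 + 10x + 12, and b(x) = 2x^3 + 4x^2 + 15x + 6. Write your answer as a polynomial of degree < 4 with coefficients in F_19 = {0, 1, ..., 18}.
a · b ≡ 9x^3 + 14x^2 + 6x + 5 (mod f(x))

Multiply in F_19[x]: a(x)·b(x) = (3x^3 + 2x^2 + 10x + 12)·(2x^3 + 4x^2 + 15x + 6) = 6x^6 + 16x^5 + 16x^4 + 17x^3 + x^2 + 12x + 15. This has degree ≥ 4, so divide by f(x) over F_19: 6x^6 + 16x^5 + 16x^4 + 17x^3 + x^2 + 12x + 15 = (6x^2 + x + 10)·(x^4 + 12x^3 + 18x^2 + 10x + 1) + (9x^3 + 14x^2 + 6x + 5). Hence a·b ≡ 9x^3 + 14x^2 + 6x + 5 (mod f). (F_19[x]/(f) is a field with 19^4 = 130321 elements since f is irreducible of degree 4.)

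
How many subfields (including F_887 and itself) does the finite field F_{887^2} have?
F_{887^2} has 2 subfields

The subfields of F_{p^n} are exactly the fields F_{p^d} for d | n (each is the fixed field of the unique index-d subgroup of Gal(F_{p^n}/F_p) ≅ Z/nZ). The divisors of n = 2 are {1, 2}, giving 2 subfields: F_{887^1}, F_{887^2}.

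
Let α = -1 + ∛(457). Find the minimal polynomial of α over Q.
m_α(x) = x^3 + 3x^2 + 3x - 456

Set β = α + 1 = ∛(457), so β^3 = 457. Then (α + 1)^3 - 457 = 0, i.e. α is a root of g(x) = (x + 1)^3 - 457 = x^3 + 3x^2 + 3x - 456. Since g(x) = h(x + 1) where h(x) = x^3 - 457, and h is irreducible over Q (because 457 is not a perfect cube, so h has no rational root, and a monic cubic with no rational root is irreducible), g is also irreducible (irreducibility is preserved under the substitution x → x + 1). Hence m_α(x) = x^3 + 3x^2 + 3x - 456.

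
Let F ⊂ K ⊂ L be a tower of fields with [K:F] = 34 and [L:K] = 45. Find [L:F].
[L:F] = 1530

The tower law says that for any tower of field extensions F ⊂ K ⊂ L with finite degrees, [L:F] = [L:K] · [K:F]. Here this gives [L:F] = 45 · 34 = 1530.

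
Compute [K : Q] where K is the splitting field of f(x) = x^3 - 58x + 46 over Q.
[K : Q] = 6

By the rational root test, any rational root of the monic integer polynomial f(x) = x^3 - 58x + 46 must be an integer dividing the constant term 46, i.e. one of ±{1, 2, 23, 46}. Evaluating: f(1) = -11, f(-1) = 103, f(2) = -62, f(-2) = 154, f(23) = 10879, f(-23) = -10787, f(46) = 94714, f(-46) = -94622; none is 0, so f has no rational root and is therefore irreducible over Q (a cubic with no linear factor over a field is irreducible). For an irreducible cubic, the Galois group is A_3 or S_3 according as the discriminant disc(f) = -4a^3 - 27b^2 = -4·(-58)^3 - 27·(46)^2 = 723316 is or is not a square in Q. Here disc(f) = 723316 is not a perfect square in Q, so the Galois group of f over Q is not contained in A_3 and must be all of S_3. The splitting field has degree |S_3| = 6 over Q, so [K : Q] = 6.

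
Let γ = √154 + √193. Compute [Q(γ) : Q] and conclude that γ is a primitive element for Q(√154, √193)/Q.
[Q(γ) : Q] = 4 (equivalently, Q(γ) = Q(√154, √193))

Obviously Q(γ) ⊆ Q(√154, √193), and [Q(√154, √193):Q] = 4 (since 154, 193 are distinct squarefree integers > 1 with 29722 not a perfect square). To show equality we compute the minimal polynomial of γ. From γ = √154 + √193: γ^2 = 154 + 2√(29722) + 193 = 347 + 2√(29722), so γ^2 - 347 = 2√(29722); squaring, (γ^2 - 347)^2 = 4·29722, i.e. γ^4 - 694γ^2 + 120409 - 118888 = 0, i.e. γ^4 - 694γ^2 + 1521 = 0. So γ is a root of x^4 - 694x^2 + 1521. This polynomial is irreducible over Q: it has no rational root (each ±√154 ± √193 is irrational), and any factorization into two quadratics over Q would force √(29722) ∈ Q (pairing opposite roots) or √154, √193 ∈ Q (other pairings), all impossible. Hence [Q(γ):Q] = 4 = [Q(√154, √193):Q], so Q(γ) = Q(√154, √193).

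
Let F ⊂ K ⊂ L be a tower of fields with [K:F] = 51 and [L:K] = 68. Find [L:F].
[L:F] = 3468

The tower law says that for any tower of field extensions F ⊂ K ⊂ L with finite degrees, [L:F] = [L:K] · [K:F]. Here this gives [L:F] = 68 · 51 = 3468.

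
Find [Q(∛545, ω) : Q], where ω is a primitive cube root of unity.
[Q(∛545, ω) : Q] = 6

[Q(∛545):Q] = 3 (min poly x^3 - 545, irreducible since 545 is not a perfect cube). [Q(ω):Q] = 2 (min poly x^2 + x + 1). Since Q(∛545) ⊂ R and ω ∉ R, we have ω ∉ Q(∛545), so x^2 + x + 1 remains irreducible over Q(∛545) and [Q(∛545, ω) : Q(∛545)] = 2. By the tower law, [Q(∛545, ω) : Q] = 3 · 2 = 6. (In fact Q(∛545, ω) is the splitting field of x^3 - 545 over Q.)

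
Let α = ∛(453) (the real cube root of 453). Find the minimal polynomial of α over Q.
m_α(x) = x^3 - 453

α satisfies α^3 = 453, so x^3 - 453 annihilates α. By the rational root test, a rational root p/q (in lowest terms) of x^3 - 453 would satisfy p^3 = 453 q^3, forcing q = 1 and p^3 = 453; but 453 is not a perfect cube, contradiction. A monic cubic over Q with no rational root is irreducible (any nontrivial factorization would include a linear factor). Hence x^3 - 453 is the minimal polynomial of α, and in particular [Q(α):Q] = 3.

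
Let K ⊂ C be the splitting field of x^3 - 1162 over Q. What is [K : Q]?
[K : Q] = 6

The roots of x^3 - 1162 are ∛1162, ω∛1162, ω^2∛1162 where ω = e^(2πi/3) is a primitive cube root of unity, so K = Q(∛1162, ω). Now [Q(∛1162):Q] = 3 (since 1162 is not a perfect cube, x^3 - 1162 is irreducible) and [Q(ω):Q] = 2. Both 2 and 3 divide [K:Q], and [K:Q] ≤ 3·2 = 6, so [K:Q] = 6. (Equivalently: Q(∛1162) ⊂ R but ω ∉ R, so [K : Q(∛1162)] = 2.)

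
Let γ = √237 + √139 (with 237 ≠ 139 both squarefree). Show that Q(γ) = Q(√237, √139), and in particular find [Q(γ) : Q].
[Q(γ) : Q] = 4 (equivalently, Q(γ) = Q(√237, √139))

Obviously Q(γ) ⊆ Q(√237, √139), and [Q(√237, √139):Q] = 4 (since 237, 139 are distinct squarefree integers > 1 with 32943 not a perfect square). To show equality we compute the minimal polynomial of γ. From γ = √237 + √139: γ^2 = 237 + 2√(32943) + 139 = 376 + 2√(32943), so γ^2 - 376 = 2√(32943); squaring, (γ^2 - 376)^2 = 4·32943, i.e. γ^4 - 752γ^2 + 141376 - 131772 = 0, i.e. γ^4 - 752γ^2 + 9604 = 0. So γ is a root of x^4 - 752x^2 + 9604. This polynomial is irreducible over Q: it has no rational root (each ±√237 ± √139 is irrational), and any factorization into two quadratics over Q would force √(32943) ∈ Q (pairing opposite roots) or √237, √139 ∈ Q (other pairings), all impossible. Hence [Q(γ):Q] = 4 = [Q(√237, √139):Q], so Q(γ) = Q(√237, √139).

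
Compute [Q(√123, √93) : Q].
[Q(√123, √93) : Q] = 4

[Q(√123):Q] = 2 (min poly x^2 - 123, irreducible since 123 is squarefree > 1). For the top step, suppose √93 ∈ Q(√123), say √93 = c + d√123 with c, d ∈ Q. Squaring: 93 = c^2 + 123d^2 + 2cd√123. Since √123 ∉ Q this forces 2cd = 0. If d = 0 then √93 = c ∈ Q, contradicting 93 squarefree > 1. If c = 0 then 93 = 123d^2, so 123·93 = (123d)^2 is a perfect square in Q — but 123·93 = 11439 is not a perfect square (since 123 and 93 are distinct squarefree integers). Contradiction. Hence √93 ∉ Q(√123), so x^2 - 93 stays irreducible over Q(√123) and [Q(√123, √93) : Q(√123)] = 2. By the tower law, [Q(√123, √93) : Q] = 2 · 2 = 4.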